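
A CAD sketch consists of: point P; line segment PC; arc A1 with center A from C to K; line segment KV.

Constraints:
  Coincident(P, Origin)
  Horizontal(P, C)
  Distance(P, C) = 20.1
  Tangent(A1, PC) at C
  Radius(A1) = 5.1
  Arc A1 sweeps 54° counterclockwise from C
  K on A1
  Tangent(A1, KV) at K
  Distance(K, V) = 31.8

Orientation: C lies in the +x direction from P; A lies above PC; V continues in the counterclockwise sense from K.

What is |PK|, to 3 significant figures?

24.3

P is at the origin; PC is horizontal with |PC| = 20.1 and C on the +x side, so C = (20.1, 0.00). The tangent condition forces AC to be normal to PC, so A = C + (0, 5.1) = (20.1, 5.10). On A1, C sits at bearing -90° from A; a 54° counterclockwise sweep puts K at bearing -36°, so K = A + 5.1·(cos -36°, sin -36°) = (24.2, 2.10). Then |PK| = |K − P| = 24.3.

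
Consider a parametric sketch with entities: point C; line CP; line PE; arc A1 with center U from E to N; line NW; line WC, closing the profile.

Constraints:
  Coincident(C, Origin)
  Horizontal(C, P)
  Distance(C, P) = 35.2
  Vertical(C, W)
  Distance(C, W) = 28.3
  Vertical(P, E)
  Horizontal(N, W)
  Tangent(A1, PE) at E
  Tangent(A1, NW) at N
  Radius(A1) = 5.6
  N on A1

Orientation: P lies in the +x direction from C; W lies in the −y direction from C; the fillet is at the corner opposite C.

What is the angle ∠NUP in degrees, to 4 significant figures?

166.1°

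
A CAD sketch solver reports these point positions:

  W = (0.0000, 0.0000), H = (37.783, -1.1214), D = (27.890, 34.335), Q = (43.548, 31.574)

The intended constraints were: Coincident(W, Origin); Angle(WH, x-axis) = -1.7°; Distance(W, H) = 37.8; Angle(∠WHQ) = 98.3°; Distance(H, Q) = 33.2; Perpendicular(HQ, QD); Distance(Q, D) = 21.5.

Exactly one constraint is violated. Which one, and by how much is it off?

Distance(Q, D) = 21.5 — off by 5.60.

W = (0.00, 0.00) ✓; WH at -1.700° ✓; |WH| = 37.80 ✓; ∠WHQ = 98.30° ✓; |HQ| = 33.20 ✓; ∠(HQ, QD) = 90.00° ✓; |QD| = 15.90 ✗.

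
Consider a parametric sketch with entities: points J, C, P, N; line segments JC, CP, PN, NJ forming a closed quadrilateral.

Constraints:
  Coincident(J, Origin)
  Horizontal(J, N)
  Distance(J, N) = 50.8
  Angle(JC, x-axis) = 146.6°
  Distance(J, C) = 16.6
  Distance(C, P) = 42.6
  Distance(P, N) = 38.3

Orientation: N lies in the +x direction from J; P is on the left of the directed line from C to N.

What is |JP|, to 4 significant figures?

37.01

Checks: |CP| = 42.60 ✓; |PN| = 38.30 ✓.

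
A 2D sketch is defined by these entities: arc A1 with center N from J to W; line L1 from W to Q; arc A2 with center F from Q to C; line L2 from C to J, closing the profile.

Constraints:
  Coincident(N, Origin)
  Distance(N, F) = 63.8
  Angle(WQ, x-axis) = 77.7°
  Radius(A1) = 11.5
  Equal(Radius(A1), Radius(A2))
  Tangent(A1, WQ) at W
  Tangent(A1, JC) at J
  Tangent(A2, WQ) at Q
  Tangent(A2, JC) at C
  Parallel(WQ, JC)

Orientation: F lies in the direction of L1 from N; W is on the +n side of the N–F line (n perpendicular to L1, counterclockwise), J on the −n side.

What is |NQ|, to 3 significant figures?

64.8

The slot axis is L1's direction at 77.7°, so u = (cos 77.7°, sin 77.7°) = (0.213, 0.977) and n = (−sin 77.7°, cos 77.7°) = (-0.977, 0.213). N is at the origin and F lies 63.8 along u from N, so F = 63.8·u = (13.6, 62.3). Tangency of A1 to both parallel lines with radius 11.5 puts W and J at N ± 11.5·n: W = (-11.2, 2.45), J = (11.2, -2.45). Equal radii place Q and C the same way about F: Q = F + 11.5·n = (2.36, 64.8), C = F − 11.5·n = (24.8, 59.9). Then |NQ| = |Q − N| = 64.8.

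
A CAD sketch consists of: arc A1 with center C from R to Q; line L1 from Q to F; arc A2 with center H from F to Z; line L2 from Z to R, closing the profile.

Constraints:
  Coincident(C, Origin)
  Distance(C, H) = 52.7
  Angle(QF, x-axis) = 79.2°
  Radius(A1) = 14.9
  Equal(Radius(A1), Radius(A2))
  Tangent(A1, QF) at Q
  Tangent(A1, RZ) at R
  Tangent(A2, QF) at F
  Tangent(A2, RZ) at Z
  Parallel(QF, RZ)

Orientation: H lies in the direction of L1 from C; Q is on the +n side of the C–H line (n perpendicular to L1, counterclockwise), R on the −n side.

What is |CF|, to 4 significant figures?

54.77

The slot axis is L1's direction at 79.2°, so u = (cos 79.2°, sin 79.2°) = (0.1874, 0.9823) and n = (−sin 79.2°, cos 79.2°) = (-0.9823, 0.1874). C is at the origin and H lies 52.7 along u from C, so H = 52.7·u = (9.875, 51.77). Tangency of A1 to both parallel lines with radius 14.9 puts Q and R at C ± 14.9·n: Q = (-14.64, 2.792), R = (14.64, -2.792). Equal radii place F and Z the same way about H: F = H + 14.9·n = (-4.761, 54.56), Z = H − 14.9·n = (24.51, 48.97). Then |CF| = |F − C| = 54.77.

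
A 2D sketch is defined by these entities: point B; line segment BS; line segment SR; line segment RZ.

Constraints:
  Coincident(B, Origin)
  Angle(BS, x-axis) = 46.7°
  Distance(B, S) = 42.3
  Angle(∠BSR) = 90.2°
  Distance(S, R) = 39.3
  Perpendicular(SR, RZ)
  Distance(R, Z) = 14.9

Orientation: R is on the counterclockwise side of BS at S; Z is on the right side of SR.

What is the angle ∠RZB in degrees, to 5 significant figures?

34.592°

B is at the origin; BS runs at 46.7° with length 42.3, so S = 42.3·(cos 46.7°, sin 46.7°) = (29.010, 30.785). ∠BSR = 90.2°, so SR runs at 46.7° + (180° − 90.2°) = 136.50° from the x-axis; with |SR| = 39.3, R = S + 39.3·(cos 136.50°, sin 136.50°) = (0.50290, 57.837). SR is perpendicular to RZ; with |RZ| = 14.9 on the right of SR, Z = R + 14.9·(0.68835, 0.72537) = (10.759, 68.645). Then cos ∠RZB = ZR·ZB / (|ZR||ZB|), giving 34.592°.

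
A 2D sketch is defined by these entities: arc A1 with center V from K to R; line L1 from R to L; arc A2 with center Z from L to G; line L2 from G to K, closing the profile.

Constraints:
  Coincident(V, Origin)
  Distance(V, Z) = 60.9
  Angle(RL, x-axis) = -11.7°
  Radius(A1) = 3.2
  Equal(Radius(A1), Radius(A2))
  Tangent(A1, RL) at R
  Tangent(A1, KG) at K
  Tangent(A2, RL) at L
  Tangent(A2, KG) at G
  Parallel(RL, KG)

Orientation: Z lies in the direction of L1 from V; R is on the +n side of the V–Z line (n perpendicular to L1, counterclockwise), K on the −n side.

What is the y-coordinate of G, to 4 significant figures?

-15.48

The slot axis is L1's direction at -11.7°, so u = (cos -11.7°, sin -11.7°) = (0.9792, -0.2028) and n = (−sin -11.7°, cos -11.7°) = (0.2028, 0.9792). V is at the origin and Z lies 60.9 along u from V, so Z = 60.9·u = (59.63, -12.35). Tangency of A1 to both parallel lines with radius 3.2 puts R and K at V ± 3.2·n: R = (0.6489, 3.134), K = (-0.6489, -3.134). Equal radii place L and G the same way about Z: L = Z + 3.2·n = (60.28, -9.216), G = Z − 3.2·n = (58.99, -15.48). So G.y = -15.48.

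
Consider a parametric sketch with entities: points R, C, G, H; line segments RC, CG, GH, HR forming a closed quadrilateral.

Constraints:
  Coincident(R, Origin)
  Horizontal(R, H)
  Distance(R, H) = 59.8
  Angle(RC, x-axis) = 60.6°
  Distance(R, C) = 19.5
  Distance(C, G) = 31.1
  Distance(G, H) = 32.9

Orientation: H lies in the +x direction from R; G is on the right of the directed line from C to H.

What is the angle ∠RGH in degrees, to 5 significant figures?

149.48°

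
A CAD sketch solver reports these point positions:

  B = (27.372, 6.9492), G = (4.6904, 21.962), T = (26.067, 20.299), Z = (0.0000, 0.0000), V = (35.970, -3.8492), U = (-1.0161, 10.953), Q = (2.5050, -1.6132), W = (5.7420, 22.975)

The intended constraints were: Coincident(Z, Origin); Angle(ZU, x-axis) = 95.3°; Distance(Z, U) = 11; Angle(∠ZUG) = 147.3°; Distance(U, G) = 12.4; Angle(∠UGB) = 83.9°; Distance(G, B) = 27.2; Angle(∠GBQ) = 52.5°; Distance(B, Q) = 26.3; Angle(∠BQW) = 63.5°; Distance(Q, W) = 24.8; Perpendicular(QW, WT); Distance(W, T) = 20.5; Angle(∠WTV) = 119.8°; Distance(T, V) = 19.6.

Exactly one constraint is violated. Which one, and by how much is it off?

Distance(T, V) = 19.6 — off by 6.50.

Z = (0.00, 0.00) ✓; ZU at 95.30° ✓; |ZU| = 11.00 ✓; ∠ZUG = 147.3° ✓; |UG| = 12.40 ✓; ∠UGB = 83.90° ✓; |GB| = 27.20 ✓; ∠GBQ = 52.50° ✓; |BQ| = 26.30 ✓; ∠BQW = 63.50° ✓; |QW| = 24.80 ✓; ∠(QW, WT) = 90.00° ✓; |WT| = 20.50 ✓; ∠WTV = 119.8° ✓; |TV| = 26.10 ✗.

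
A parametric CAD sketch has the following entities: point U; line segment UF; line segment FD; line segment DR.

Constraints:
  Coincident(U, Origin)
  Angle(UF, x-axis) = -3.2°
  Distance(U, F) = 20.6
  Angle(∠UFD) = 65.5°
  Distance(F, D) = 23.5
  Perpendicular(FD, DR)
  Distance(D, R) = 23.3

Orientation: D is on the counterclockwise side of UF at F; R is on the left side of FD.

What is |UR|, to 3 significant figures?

15.6

U is at the origin; UF runs at -3.2° with length 20.6, so F = 20.6·(cos -3.2°, sin -3.2°) = (20.6, -1.15). ∠UFD = 65.5°, so FD runs at -3.2° + (180° − 65.5°) = 111° from the x-axis; with |FD| = 23.5, D = F + 23.5·(cos 111°, sin 111°) = (12.0, 20.7). FD ⟂ DR; with |DR| = 23.3 on the left of FD, R = D + 23.3·(-0.932, -0.363) = (-9.68, 12.3). Then |UR| = |R − U| = 15.6.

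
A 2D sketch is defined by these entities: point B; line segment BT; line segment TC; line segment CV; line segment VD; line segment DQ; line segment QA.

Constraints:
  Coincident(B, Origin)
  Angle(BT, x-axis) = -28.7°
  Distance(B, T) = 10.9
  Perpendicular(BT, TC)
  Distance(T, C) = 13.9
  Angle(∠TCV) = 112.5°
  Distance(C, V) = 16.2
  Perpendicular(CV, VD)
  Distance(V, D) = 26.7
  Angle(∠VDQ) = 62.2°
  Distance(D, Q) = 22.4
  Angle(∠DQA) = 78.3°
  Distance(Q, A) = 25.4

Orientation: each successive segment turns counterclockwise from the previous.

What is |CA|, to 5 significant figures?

12.981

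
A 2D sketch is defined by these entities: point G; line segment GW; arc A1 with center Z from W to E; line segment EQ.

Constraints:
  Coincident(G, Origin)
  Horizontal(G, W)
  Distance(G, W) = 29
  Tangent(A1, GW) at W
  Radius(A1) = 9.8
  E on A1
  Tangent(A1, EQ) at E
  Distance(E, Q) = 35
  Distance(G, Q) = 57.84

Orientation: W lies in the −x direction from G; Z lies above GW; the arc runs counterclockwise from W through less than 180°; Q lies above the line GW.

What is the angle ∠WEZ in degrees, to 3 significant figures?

31.9°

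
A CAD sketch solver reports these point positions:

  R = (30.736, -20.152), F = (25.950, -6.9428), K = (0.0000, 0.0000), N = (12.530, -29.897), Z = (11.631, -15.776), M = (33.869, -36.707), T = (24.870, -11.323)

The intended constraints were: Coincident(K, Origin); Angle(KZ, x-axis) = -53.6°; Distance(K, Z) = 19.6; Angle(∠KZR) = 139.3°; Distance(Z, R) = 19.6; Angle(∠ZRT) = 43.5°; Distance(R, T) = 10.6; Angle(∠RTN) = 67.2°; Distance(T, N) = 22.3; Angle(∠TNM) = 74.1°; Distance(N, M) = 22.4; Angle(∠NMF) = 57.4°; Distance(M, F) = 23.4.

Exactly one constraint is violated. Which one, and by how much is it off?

Distance(M, F) = 23.4 — off by 7.40.

K = (0.00, 0.00) ✓; KZ at -53.60° ✓; |KZ| = 19.60 ✓; ∠KZR = 139.3° ✓; |ZR| = 19.60 ✓; ∠ZRT = 43.50° ✓; |RT| = 10.60 ✓; ∠RTN = 67.20° ✓; |TN| = 22.30 ✓; ∠TNM = 74.10° ✓; |NM| = 22.40 ✓; ∠NMF = 57.40° ✓; |MF| = 30.80 ✗.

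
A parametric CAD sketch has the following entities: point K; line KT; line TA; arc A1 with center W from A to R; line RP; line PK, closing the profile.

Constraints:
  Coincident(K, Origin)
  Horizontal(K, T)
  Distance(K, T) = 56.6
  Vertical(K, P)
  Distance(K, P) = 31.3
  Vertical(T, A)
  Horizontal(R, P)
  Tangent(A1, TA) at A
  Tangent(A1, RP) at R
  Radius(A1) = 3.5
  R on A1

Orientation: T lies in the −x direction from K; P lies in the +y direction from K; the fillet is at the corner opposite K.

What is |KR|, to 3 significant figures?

61.6

K is at the origin; KT is horizontal with |KT| = 56.6 and T on the −x side, so T = (-56.6, 0.00). KP is vertical with |KP| = 31.3 and P on the +y side, so P = (0.00, 31.3). The virtual corner opposite K is at (-56.6, 31.3). The tangent condition forces WA to be normal to TA and the tangent condition forces WR to be normal to RP, with radius 3.5, so the center W sits 3.5 in from both sides at W = (-53.1, 27.8). That places the tangent points at A = (-56.6, 27.8) on TA and R = (-53.1, 31.3) on RP. Then |KR| = |R − K| = 61.6.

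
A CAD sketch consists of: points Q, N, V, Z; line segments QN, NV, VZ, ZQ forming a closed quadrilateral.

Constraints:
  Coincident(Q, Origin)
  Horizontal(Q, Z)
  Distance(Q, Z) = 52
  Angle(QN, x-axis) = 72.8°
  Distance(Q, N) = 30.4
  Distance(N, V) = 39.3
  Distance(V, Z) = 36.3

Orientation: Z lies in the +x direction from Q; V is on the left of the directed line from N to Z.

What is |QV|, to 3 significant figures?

59.8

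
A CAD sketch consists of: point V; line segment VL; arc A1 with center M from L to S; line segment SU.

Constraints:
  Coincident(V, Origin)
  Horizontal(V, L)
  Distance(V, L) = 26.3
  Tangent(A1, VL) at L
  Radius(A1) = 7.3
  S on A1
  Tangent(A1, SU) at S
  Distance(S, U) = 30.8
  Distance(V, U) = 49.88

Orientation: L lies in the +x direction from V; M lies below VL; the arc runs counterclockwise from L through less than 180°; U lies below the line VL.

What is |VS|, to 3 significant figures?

22.1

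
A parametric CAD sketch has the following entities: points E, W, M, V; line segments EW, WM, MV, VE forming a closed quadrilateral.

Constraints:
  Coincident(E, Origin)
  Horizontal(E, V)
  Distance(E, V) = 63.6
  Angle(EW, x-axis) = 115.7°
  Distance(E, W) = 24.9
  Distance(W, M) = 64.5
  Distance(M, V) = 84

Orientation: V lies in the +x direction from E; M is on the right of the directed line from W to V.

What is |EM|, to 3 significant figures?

43.0

Checks: |WM| = 64.50 ✓; |MV| = 84.00 ✓.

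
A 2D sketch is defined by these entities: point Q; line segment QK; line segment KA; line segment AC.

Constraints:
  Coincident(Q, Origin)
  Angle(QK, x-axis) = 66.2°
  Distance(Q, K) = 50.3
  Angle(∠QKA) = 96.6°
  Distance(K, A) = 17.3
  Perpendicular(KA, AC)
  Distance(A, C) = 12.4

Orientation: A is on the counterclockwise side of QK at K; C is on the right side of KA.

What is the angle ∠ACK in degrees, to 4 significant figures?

54.37°

Q is at the origin; QK runs at 66.2° with length 50.3, so K = 50.3·(cos 66.2°, sin 66.2°) = (20.30, 46.02). ∠QKA = 96.6°, so KA runs at 66.2° + (180° − 96.6°) = 149.6° from the x-axis; with |KA| = 17.3, A = K + 17.3·(cos 149.6°, sin 149.6°) = (5.377, 54.78). The perpendicularity gives AC at right angles to KA; with |AC| = 12.4 on the right of KA, C = A + 12.4·(0.5060, 0.8625) = (11.65, 65.47). Then cos ∠ACK = CA·CK / (|CA||CK|), giving 54.37°.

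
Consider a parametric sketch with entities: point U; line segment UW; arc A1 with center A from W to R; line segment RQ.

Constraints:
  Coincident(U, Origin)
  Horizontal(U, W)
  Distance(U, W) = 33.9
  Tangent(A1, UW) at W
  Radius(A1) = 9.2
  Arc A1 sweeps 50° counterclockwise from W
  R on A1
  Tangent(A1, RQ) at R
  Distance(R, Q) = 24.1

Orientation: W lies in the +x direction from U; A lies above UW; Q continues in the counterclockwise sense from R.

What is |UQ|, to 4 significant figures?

60.48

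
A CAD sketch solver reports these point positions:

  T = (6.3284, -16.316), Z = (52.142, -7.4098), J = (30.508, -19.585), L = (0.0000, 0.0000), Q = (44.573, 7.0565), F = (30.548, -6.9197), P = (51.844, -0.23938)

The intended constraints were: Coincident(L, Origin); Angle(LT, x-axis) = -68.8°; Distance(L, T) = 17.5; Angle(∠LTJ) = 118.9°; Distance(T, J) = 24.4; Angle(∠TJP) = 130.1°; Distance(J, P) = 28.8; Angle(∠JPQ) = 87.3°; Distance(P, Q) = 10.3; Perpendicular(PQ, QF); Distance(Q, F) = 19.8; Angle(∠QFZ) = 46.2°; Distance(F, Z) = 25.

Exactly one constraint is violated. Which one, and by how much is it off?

Distance(F, Z) = 25 — off by 3.40.

L = (0.00, 0.00) ✓; LT at -68.80° ✓; |LT| = 17.50 ✓; ∠LTJ = 118.9° ✓; |TJ| = 24.40 ✓; ∠TJP = 130.1° ✓; |JP| = 28.80 ✓; ∠JPQ = 87.30° ✓; |PQ| = 10.30 ✓; ∠(PQ, QF) = 90.00° ✓; |QF| = 19.80 ✓; ∠QFZ = 46.20° ✓; |FZ| = 21.60 ✗.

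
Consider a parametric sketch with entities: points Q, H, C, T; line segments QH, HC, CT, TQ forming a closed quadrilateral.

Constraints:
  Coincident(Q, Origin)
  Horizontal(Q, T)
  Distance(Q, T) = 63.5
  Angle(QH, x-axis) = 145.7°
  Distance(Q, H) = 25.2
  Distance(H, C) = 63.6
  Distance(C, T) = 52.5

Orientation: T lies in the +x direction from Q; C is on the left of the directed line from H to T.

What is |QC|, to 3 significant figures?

56.6

Checks: Q = (0.00, 0.00) ✓; |HC| = 63.60 ✓; |CT| = 52.50 ✓.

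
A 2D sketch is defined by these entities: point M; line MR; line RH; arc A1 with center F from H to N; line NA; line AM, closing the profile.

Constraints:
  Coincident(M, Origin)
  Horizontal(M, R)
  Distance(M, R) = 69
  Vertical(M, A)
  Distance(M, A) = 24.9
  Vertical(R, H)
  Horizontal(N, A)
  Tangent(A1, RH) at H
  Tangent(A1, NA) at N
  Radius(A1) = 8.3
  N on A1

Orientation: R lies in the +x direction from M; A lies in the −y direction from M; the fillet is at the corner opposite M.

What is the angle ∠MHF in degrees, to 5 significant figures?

13.527°

M is at the origin; MR is horizontal with |MR| = 69.0 and R on the +x side, so R = (69.000, 0.0000). M and A share the same x with |MA| = 24.9 and A on the −y side, so A = (0.0000, -24.900). The virtual corner opposite M is at (69.000, -24.900). The tangent condition forces FH to be normal to RH and tangency of A1 to NA means the radius FN is perpendicular to NA, with radius 8.3, so the center F sits 8.3 in from both sides at F = (60.700, -16.600). That places the tangent points at H = (69.000, -16.600) on RH and N = (60.700, -24.900) on NA. Then cos ∠MHF = HM·HF / (|HM||HF|), giving 13.527°.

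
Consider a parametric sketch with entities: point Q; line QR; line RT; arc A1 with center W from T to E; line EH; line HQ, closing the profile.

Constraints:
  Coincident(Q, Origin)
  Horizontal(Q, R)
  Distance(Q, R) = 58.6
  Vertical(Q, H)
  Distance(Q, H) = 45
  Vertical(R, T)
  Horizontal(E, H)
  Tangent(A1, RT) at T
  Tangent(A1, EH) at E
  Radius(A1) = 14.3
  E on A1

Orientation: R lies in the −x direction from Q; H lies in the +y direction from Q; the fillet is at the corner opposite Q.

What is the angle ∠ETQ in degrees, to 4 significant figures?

72.65°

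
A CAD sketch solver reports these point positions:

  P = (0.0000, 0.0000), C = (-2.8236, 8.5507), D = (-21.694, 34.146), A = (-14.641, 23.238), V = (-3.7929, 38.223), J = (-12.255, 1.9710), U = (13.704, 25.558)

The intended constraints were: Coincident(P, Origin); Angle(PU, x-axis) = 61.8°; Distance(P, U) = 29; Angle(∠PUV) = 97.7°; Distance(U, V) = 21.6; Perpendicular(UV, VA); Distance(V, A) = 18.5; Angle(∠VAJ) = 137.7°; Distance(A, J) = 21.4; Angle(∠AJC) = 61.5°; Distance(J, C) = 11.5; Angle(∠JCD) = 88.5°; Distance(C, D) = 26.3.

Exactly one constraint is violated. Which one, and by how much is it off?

Distance(C, D) = 26.3 — off by 5.50.

P = (0.00, 0.00) ✓; PU at 61.80° ✓; |PU| = 29.00 ✓; ∠PUV = 97.70° ✓; |UV| = 21.60 ✓; ∠(UV, VA) = 90.00° ✓; |VA| = 18.50 ✓; ∠VAJ = 137.7° ✓; |AJ| = 21.40 ✓; ∠AJC = 61.50° ✓; |JC| = 11.50 ✓; ∠JCD = 88.50° ✓; |CD| = 31.80 ✗.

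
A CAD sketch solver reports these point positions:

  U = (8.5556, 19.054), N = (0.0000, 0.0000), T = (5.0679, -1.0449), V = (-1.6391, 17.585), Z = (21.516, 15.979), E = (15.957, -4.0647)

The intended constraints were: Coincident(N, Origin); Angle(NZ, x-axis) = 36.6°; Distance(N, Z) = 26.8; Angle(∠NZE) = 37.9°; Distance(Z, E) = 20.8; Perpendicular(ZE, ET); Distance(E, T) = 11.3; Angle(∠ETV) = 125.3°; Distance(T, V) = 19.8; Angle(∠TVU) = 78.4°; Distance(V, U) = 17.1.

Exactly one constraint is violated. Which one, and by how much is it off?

Distance(V, U) = 17.1 — off by 6.80.

N = (0.00, 0.00) ✓; NZ at 36.60° ✓; |NZ| = 26.80 ✓; ∠NZE = 37.90° ✓; |ZE| = 20.80 ✓; ∠(ZE, ET) = 90.00° ✓; |ET| = 11.30 ✓; ∠ETV = 125.3° ✓; |TV| = 19.80 ✓; ∠TVU = 78.40° ✓; |VU| = 10.30 ✗.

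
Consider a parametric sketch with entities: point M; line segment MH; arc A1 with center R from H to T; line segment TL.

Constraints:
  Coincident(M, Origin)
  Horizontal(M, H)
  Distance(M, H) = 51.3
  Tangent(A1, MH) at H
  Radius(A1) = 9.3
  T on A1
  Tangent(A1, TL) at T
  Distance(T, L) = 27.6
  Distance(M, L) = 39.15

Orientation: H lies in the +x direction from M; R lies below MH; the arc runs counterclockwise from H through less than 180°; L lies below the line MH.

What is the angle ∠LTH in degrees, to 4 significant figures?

151.8°

Checks: ∠(RH, HM) = 90.00° ✓; |RT| = 9.300 ✓; ∠(RT, TL) = 90.00° ✓; |TL| = 27.60 ✓; |ML| = 39.15 ✓.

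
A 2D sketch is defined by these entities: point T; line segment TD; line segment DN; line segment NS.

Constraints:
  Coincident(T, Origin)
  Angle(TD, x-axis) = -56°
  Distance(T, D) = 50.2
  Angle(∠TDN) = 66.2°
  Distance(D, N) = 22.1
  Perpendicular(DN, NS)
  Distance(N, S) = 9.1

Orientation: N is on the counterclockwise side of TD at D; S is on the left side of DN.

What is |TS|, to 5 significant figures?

36.877

T is at the origin; TD runs at -56.0° with length 50.2, so D = 50.2·(cos -56.0°, sin -56.0°) = (28.071, -41.618). ∠TDN = 66.2°, so DN runs at -56.0° + (180° − 66.2°) = 57.800° from the x-axis; with |DN| = 22.1, N = D + 22.1·(cos 57.800°, sin 57.800°) = (39.848, -22.917). DN is perpendicular to NS; with |NS| = 9.1 on the left of DN, S = N + 9.1·(-0.84619, 0.53288) = (32.148, -18.068). Then |TS| = |S − T| = 36.877.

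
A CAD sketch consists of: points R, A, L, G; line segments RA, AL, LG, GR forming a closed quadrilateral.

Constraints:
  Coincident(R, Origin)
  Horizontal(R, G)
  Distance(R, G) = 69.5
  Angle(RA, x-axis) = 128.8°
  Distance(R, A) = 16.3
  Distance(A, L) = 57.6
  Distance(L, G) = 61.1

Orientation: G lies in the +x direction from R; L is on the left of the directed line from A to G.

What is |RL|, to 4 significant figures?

60.18

Checks: |AL| = 57.60 ✓; |LG| = 61.10 ✓.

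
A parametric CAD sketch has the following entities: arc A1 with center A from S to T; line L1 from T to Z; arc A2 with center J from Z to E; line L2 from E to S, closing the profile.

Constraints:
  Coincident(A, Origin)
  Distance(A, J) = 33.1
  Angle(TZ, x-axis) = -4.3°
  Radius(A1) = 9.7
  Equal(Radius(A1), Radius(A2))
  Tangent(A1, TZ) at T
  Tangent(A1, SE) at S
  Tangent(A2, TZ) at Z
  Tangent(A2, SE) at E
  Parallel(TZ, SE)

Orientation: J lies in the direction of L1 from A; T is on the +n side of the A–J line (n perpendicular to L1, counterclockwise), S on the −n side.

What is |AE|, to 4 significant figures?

34.49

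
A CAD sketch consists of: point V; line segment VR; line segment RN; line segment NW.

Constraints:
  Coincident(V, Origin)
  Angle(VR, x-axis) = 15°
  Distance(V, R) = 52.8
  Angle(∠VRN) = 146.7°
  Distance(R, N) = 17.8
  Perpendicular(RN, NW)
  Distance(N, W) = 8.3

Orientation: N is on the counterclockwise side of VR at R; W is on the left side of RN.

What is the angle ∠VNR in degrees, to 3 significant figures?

25.1°

V is at the origin; VR runs at 15.0° with length 52.8, so R = 52.8·(cos 15.0°, sin 15.0°) = (51.0, 13.7). ∠VRN = 146.7°, so RN runs at 15.0° + (180° − 146.7°) = 48.3° from the x-axis; with |RN| = 17.8, N = R + 17.8·(cos 48.3°, sin 48.3°) = (62.8, 27.0). Then cos ∠VNR = NV·NR / (|NV||NR|), giving 25.1°.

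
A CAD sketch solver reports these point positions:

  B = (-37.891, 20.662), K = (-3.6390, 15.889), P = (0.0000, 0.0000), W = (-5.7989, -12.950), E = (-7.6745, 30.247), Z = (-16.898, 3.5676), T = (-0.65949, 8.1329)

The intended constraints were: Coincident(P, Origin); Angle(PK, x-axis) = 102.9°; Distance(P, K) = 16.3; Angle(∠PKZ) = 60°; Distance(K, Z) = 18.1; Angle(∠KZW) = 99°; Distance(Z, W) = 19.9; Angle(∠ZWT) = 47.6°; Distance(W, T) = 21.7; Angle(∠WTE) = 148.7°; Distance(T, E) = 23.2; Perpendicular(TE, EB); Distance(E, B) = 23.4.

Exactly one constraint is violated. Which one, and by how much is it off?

Distance(E, B) = 23.4 — off by 8.30.

P = (0.00, 0.00) ✓; PK at 102.9° ✓; |PK| = 16.30 ✓; ∠PKZ = 60.00° ✓; |KZ| = 18.10 ✓; ∠KZW = 99.00° ✓; |ZW| = 19.90 ✓; ∠ZWT = 47.60° ✓; |WT| = 21.70 ✓; ∠WTE = 148.7° ✓; |TE| = 23.20 ✓; ∠(TE, EB) = 90.00° ✓; |EB| = 31.70 ✗.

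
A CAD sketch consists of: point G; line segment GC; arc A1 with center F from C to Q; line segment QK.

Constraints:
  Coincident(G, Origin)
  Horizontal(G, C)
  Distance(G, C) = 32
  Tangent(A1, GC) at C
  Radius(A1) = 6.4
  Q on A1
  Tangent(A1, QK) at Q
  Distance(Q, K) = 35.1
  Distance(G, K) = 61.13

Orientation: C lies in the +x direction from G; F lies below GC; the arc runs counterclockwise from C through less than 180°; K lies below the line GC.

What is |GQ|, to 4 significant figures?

28.68

Checks: |FQ| = 6.400 ✓; ∠(FQ, QK) = 90.00° ✓; |QK| = 35.10 ✓; |GK| = 61.13 ✓.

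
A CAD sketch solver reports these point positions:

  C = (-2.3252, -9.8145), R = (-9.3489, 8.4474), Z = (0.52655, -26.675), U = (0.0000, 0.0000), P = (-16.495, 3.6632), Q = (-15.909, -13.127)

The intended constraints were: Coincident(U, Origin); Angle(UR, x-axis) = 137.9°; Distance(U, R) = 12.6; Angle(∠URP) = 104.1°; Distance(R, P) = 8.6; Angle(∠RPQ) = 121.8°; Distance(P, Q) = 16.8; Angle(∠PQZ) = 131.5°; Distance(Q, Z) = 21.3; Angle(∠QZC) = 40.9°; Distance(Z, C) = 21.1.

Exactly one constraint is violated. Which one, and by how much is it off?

Distance(Z, C) = 21.1 — off by 4.00.

U = (0.00, 0.00) ✓; UR at 137.9° ✓; |UR| = 12.60 ✓; ∠URP = 104.1° ✓; |RP| = 8.600 ✓; ∠RPQ = 121.8° ✓; |PQ| = 16.80 ✓; ∠PQZ = 131.5° ✓; |QZ| = 21.30 ✓; ∠QZC = 40.90° ✓; |ZC| = 17.10 ✗.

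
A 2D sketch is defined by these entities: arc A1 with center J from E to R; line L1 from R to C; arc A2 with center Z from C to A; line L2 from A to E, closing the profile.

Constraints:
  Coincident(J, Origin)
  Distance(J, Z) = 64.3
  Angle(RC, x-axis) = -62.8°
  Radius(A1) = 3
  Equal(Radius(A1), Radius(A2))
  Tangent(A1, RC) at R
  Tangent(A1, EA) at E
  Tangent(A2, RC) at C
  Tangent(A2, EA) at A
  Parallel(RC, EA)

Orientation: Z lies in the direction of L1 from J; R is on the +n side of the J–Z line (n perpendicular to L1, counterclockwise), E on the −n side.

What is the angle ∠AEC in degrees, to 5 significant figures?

5.3310°

Tangency of A1 to both parallel lines with radius 3.0 puts R and E at J ± 3.0·n: R = (2.6682, 1.3713), E = (-2.6682, -1.3713). Equal radii place C and A the same way about Z: C = Z + 3.0·n = (32.060, -55.818), A = Z − 3.0·n = (26.723, -58.561). Then cos ∠AEC = EA·EC / (|EA||EC|), giving 5.3310°.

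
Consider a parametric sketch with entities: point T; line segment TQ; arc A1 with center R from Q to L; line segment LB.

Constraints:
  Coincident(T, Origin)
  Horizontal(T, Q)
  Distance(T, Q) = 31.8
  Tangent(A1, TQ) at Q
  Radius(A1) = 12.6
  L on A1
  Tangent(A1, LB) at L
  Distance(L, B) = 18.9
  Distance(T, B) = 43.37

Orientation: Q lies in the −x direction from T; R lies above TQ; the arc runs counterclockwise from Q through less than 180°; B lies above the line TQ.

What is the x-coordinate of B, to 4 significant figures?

-26.15

Checks: |RL| = 12.60 ✓; ∠(RL, LB) = 90.00° ✓; |LB| = 18.90 ✓; |TB| = 43.37 ✓.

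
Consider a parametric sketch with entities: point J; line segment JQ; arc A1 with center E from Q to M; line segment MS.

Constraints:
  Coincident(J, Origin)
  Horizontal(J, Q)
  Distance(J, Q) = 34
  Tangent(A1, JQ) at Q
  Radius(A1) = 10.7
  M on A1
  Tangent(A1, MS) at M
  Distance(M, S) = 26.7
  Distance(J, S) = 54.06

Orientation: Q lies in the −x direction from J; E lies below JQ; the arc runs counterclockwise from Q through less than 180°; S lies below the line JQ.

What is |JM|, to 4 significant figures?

46.34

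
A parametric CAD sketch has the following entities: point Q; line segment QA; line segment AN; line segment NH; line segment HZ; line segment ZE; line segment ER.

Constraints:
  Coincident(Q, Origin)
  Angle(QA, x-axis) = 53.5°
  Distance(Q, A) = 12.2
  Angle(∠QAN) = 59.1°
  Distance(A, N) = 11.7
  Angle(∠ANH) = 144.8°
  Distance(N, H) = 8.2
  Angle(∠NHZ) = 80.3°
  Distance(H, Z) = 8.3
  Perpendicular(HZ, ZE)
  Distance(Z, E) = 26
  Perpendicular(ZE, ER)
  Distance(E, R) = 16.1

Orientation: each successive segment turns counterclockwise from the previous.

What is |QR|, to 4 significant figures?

29.63

HZ is perpendicular to ZE, so ZE runs at 39.30°; with |ZE| = 26.0, E = (13.86, 16.94). ZE is perpendicular to ER, so ER runs at 129.3°; with |ER| = 16.1, R = (3.662, 29.40). Then |QR| = |R − Q| = 29.63.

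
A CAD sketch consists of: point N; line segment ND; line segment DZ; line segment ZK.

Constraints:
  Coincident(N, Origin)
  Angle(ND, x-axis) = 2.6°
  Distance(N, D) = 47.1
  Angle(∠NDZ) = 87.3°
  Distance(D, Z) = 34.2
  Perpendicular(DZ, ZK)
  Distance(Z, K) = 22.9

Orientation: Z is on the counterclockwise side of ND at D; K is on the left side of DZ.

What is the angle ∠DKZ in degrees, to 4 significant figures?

56.19°

N is at the origin; ND runs at 2.6° with length 47.1, so D = 47.1·(cos 2.6°, sin 2.6°) = (47.05, 2.137). ∠NDZ = 87.3°, so DZ runs at 2.6° + (180° − 87.3°) = 95.30° from the x-axis; with |DZ| = 34.2, Z = D + 34.2·(cos 95.30°, sin 95.30°) = (43.89, 36.19). DZ ⟂ ZK; with |ZK| = 22.9 on the left of DZ, K = Z + 22.9·(-0.9957, -0.09237) = (21.09, 34.08). Then cos ∠DKZ = KD·KZ / (|KD||KZ|), giving 56.19°.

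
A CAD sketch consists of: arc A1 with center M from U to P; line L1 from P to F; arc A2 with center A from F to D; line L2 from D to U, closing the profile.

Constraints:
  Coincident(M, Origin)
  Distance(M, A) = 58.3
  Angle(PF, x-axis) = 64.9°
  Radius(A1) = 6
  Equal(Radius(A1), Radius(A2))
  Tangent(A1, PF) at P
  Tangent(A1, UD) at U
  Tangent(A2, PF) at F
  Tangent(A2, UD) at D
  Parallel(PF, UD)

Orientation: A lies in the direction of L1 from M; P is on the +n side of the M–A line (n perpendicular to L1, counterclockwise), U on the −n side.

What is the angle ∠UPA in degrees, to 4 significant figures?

84.12°

The slot axis is L1's direction at 64.9°, so u = (cos 64.9°, sin 64.9°) = (0.4242, 0.9056) and n = (−sin 64.9°, cos 64.9°) = (-0.9056, 0.4242). M is at the origin and A lies 58.3 along u from M, so A = 58.3·u = (24.73, 52.79). Tangency of A1 to both parallel lines with radius 6.0 puts P and U at M ± 6.0·n: P = (-5.433, 2.545), U = (5.433, -2.545). Then cos ∠UPA = PU·PA / (|PU||PA|), giving 84.12°.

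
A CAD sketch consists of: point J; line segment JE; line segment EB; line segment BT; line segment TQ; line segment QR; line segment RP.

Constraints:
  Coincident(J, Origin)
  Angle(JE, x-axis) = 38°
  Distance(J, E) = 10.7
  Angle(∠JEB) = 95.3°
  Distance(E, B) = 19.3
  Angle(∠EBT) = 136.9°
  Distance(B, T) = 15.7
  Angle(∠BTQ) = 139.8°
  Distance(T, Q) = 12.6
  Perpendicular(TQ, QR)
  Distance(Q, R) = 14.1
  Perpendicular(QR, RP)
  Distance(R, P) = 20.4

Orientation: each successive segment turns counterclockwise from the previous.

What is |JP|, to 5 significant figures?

17.885

J is at the origin; JE runs at 38.0° with length 10.7, so E = (8.4317, 6.5876). ∠JEB = 95.3° gives EB at 122.70° from the x-axis; with |EB| = 19.3, B = (-1.9949, 22.829). ∠EBT = 136.9° gives BT at 165.80° from the x-axis; with |BT| = 15.7, T = (-17.215, 26.680). ∠BTQ = 139.8° gives TQ at -154.00° from the x-axis; with |TQ| = 12.6, Q = (-28.540, 21.157). TQ is perpendicular to QR, so QR runs at -64.000°; with |QR| = 14.1, R = (-22.359, 8.4836). The perpendicularity gives RP at right angles to QR, so RP runs at 26.000°; with |RP| = 20.4, P = (-4.0236, 17.426). Then |JP| = |P − J| = 17.885.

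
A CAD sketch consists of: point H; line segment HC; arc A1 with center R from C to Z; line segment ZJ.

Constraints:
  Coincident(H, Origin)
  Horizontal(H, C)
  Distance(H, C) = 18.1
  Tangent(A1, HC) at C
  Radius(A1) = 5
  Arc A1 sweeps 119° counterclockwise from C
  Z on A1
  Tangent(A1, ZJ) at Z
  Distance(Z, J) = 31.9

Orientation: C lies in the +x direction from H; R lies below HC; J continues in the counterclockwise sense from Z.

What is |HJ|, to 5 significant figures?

45.826

On A1, C sits at bearing 90° from R; a 119° counterclockwise sweep puts Z at bearing 209°, so Z = R + 5.0·(cos 209°, sin 209°) = (13.727, -7.4240). The tangent condition forces RZ to be normal to ZJ, so ZJ runs along (−sin 209°, cos 209°); with |ZJ| = 31.9, J = (29.192, -35.324). Then |HJ| = |J − H| = 45.826.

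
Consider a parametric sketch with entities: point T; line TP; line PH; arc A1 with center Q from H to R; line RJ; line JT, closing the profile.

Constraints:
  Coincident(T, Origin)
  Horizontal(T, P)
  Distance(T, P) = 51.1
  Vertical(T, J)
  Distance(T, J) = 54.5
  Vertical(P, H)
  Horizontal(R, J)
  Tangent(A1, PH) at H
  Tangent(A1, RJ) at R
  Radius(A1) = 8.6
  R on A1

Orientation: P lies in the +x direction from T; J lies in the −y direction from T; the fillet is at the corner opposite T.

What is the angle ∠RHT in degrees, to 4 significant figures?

86.93°

T is at the origin; T and P share the same y with |TP| = 51.1 and P on the +x side, so P = (51.10, 0.000). TJ is vertical with |TJ| = 54.5 and J on the −y side, so J = (0.000, -54.50). The virtual corner opposite T is at (51.10, -54.50). Since A1 is tangent to PH there, QH ⟂ PH and the tangent condition forces QR to be normal to RJ, with radius 8.6, so the center Q sits 8.6 in from both sides at Q = (42.50, -45.90). That places the tangent points at H = (51.10, -45.90) on PH and R = (42.50, -54.50) on RJ. Then cos ∠RHT = HR·HT / (|HR||HT|), giving 86.93°.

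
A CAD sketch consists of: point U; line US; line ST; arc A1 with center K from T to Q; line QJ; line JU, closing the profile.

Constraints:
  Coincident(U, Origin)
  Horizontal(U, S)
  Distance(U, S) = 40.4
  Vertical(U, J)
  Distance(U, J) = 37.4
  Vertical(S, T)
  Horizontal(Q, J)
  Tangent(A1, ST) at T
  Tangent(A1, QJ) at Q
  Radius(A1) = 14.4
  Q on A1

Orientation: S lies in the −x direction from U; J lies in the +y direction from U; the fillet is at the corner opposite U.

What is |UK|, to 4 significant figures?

34.71

U is at the origin; US is horizontal with |US| = 40.4 and S on the −x side, so S = (-40.40, 0.000). UJ is vertical with |UJ| = 37.4 and J on the +y side, so J = (0.000, 37.40). The virtual corner opposite U is at (-40.40, 37.40). Since A1 is tangent to ST there, KT ⟂ ST and tangency of A1 to QJ means the radius KQ is perpendicular to QJ, with radius 14.4, so the center K sits 14.4 in from both sides at K = (-26.00, 23.00). Then |UK| = |K − U| = 34.71.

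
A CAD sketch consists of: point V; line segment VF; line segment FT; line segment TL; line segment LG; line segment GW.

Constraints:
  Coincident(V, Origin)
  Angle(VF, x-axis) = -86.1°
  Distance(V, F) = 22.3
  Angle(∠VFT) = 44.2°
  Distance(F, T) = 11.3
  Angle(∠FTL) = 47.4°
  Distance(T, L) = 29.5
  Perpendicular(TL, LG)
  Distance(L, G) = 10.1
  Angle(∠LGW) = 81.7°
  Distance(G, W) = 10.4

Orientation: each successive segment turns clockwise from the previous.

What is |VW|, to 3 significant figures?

25.1

V is at the origin; VF runs at -86.1° with length 22.3, so F = (1.52, -22.2). ∠VFT = 44.2° gives FT at 138° from the x-axis; with |FT| = 11.3, T = (-6.89, -14.7). ∠FTL = 47.4° gives TL at 5.50° from the x-axis; with |TL| = 29.5, L = (22.5, -11.9). TL is perpendicular to LG, so LG runs at -84.5°; with |LG| = 10.1, G = (23.4, -21.9). ∠LGW = 81.7° gives GW at 177° from the x-axis; with |GW| = 10.4, W = (13.1, -21.4). Then |VW| = |W − V| = 25.1.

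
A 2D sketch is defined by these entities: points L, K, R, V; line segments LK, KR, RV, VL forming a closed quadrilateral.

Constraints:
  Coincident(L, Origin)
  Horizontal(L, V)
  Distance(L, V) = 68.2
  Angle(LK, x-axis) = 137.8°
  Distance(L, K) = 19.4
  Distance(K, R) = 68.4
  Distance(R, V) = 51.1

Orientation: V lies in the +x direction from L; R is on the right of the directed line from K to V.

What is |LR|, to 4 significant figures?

49.08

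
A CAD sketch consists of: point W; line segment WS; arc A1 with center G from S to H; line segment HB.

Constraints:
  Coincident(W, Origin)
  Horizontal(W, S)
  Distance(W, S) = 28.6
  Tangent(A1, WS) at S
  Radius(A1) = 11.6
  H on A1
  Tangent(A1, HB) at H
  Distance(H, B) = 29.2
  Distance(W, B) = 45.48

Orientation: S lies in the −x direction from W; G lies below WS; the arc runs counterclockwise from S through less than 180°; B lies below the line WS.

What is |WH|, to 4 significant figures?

42.05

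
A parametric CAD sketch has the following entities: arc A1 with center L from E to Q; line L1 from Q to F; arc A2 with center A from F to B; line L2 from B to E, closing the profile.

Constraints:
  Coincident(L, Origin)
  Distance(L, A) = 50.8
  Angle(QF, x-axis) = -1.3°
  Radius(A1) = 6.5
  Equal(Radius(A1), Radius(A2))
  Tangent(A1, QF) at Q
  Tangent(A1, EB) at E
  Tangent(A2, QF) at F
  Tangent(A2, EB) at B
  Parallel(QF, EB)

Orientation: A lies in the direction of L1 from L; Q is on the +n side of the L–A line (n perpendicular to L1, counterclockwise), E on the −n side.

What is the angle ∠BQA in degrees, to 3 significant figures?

7.06°

The slot axis is L1's direction at -1.3°, so u = (cos -1.3°, sin -1.3°) = (1.00, -0.0227) and n = (−sin -1.3°, cos -1.3°) = (0.0227, 1.00). L is at the origin and A lies 50.8 along u from L, so A = 50.8·u = (50.8, -1.15). Tangency of A1 to both parallel lines with radius 6.5 puts Q and E at L ± 6.5·n: Q = (0.147, 6.50), E = (-0.147, -6.50). Equal radii place F and B the same way about A: F = A + 6.5·n = (50.9, 5.35), B = A − 6.5·n = (50.6, -7.65). Then cos ∠BQA = QB·QA / (|QB||QA|), giving 7.06°.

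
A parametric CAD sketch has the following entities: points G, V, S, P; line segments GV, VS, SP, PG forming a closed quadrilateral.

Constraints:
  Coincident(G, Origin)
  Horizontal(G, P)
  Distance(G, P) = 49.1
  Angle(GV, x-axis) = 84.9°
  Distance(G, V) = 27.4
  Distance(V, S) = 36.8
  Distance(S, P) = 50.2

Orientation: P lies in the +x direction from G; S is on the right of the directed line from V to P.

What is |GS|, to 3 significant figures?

9.42

Checks: |VS| = 36.80 ✓; |SP| = 50.20 ✓.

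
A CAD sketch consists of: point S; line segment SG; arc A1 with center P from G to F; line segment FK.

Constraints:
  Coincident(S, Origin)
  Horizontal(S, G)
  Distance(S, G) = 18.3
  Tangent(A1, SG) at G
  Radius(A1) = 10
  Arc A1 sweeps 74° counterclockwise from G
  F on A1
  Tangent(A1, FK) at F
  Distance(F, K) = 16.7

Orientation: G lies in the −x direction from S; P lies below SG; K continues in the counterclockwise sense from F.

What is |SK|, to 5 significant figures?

40.000

On A1, G sits at bearing 90° from P; a 74° counterclockwise sweep puts F at bearing 164°, so F = P + 10.0·(cos 164°, sin 164°) = (-27.913, -7.2436). Since A1 is tangent to FK there, PF ⟂ FK, so FK runs along (−sin 164°, cos 164°); with |FK| = 16.7, K = (-32.516, -23.297). Then |SK| = |K − S| = 40.000.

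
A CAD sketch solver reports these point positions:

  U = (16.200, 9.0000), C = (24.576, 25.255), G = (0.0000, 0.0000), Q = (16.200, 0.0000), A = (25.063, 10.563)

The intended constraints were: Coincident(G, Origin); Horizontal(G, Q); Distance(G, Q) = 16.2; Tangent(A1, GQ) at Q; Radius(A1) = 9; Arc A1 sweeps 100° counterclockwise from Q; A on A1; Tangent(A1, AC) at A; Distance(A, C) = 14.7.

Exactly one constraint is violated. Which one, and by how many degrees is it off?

Tangent(A1, AC) at A — off by 8.10°.

G = (0.00, 0.00) ✓; G.y = 0.00, Q.y = 0.00 ✓; |GQ| = 16.20 ✓; ∠(UQ, QG) = 90.00° ✓; |UQ| = 9.000 ✓; bearing(U→A) − bearing(U→Q) = 100.0° ✓; |UA| = 9.000 ✓; ∠(UA, AC) = 98.10° ✗; |AC| = 14.70 ✓.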